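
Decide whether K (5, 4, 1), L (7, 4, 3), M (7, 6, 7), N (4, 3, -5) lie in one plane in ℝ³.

No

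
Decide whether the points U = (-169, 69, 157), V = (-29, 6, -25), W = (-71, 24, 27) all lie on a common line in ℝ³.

No

UV = (140, -63, -182), UW = (98, -45, -130).
Comparing components 3 and 1: (-182)(98) − (140)(-130) = 364 ≠ 0, so UV and UW are not parallel and the points are not collinear.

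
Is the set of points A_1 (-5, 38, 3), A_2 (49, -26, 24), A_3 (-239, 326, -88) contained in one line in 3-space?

No

A_1A_2 = (54, -64, 21), A_1A_3 = (-234, 288, -91).
Comparing components 2 and 3: (-64)(-91) − (21)(288) = -224 ≠ 0, so A_1A_2 and A_1A_3 are not parallel and the points are not collinear.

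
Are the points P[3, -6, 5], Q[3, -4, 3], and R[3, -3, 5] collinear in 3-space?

PQ = (0, 2, -2), PR = (0, 3, 0).
PQ × PR = (6, 0, 0).
The cross product is nonzero, so the points do not lie on one line.

No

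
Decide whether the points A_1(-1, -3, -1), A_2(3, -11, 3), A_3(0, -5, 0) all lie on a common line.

Yes

A_1A_2 = (4, -8, 4), A_1A_3 = (1, -2, 1).
A_1A_2 × A_1A_3 = (0, 0, 0).
The cross product vanishes, so the three points are collinear.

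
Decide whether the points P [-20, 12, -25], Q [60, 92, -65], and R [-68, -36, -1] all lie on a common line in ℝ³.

Yes

PQ = (80, 80, -40), PR = (-48, -48, 24).
Each component of PR is -3/5 times the corresponding component of PQ, so PR = -3/5·PQ and the points are collinear.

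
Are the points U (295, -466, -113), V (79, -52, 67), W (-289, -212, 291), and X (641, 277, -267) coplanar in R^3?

With U as base: UV = (-216, 414, 180), UW = (-584, 254, 404), UX = (346, 743, -154).
UW × UX = (-339288, 49848, -521796).
UV · (UW × UX) = 0.
The scalar triple product vanishes, so the four points are coplanar.

Yes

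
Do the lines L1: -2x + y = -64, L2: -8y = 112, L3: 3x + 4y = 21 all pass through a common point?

The three lines meet at one point iff the augmented coefficient matrix [aᵢ bᵢ cᵢ] has rank < 3, i.e. its determinant vanishes.
Here the determinant is 32.
Nonzero, so no common point exists.

No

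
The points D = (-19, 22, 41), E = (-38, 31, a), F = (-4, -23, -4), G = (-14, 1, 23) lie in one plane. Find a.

Normal to plane DFG: n = (-135, 45, -90); plane equation n·P = -135.
Requiring n·E = -135: (-90)a + (6525) = -135.
So a = 74.

74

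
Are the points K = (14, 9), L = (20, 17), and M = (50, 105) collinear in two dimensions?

KL = (6, 8), KM = (36, 96).
Twice the signed area of △KLM is (6)(96) − (8)(36) = 288.
The area is nonzero, so the three points are not collinear.

No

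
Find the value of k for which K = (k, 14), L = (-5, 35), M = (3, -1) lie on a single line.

The three points are collinear iff det[KL; KM] = 0.
This determinant is linear in k: (36)k + (12) = 0, so k = -1/3.

-1/3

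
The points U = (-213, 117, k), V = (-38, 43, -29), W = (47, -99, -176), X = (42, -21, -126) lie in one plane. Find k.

144

The points are coplanar iff UV · (UW × UX) = 0.
Expanding, this is linear in k: (-5920)k + (852480) = 0.
So k = 144.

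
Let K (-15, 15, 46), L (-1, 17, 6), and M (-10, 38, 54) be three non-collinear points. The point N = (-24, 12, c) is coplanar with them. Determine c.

Coplanarity requires KL · (KM × KN) = 0.
KL = (14, 2, -40), KM = (5, 23, 8); the triple product is linear in c with coefficient 312 and constant term -21840.
Setting it to zero: c = 70.

70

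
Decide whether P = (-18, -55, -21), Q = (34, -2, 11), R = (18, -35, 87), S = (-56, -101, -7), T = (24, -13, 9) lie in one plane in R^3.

The plane through P, Q, R has normal n = PQ × PR = (5084, -4464, -868) and equation n·X = 172236.
Checking the remaining points: n·S = 172236, n·T = 172236.
All equal 172236, so all 5 points lie in one plane.

Yes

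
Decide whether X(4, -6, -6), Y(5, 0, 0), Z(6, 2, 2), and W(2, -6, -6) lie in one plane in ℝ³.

With X as base: XY = (1, 6, 6), XZ = (2, 8, 8), XW = (-2, 0, 0).
XZ × XW = (0, -16, 16).
XY · (XZ × XW) = 0.
The scalar triple product vanishes, so the four points are coplanar.

Yes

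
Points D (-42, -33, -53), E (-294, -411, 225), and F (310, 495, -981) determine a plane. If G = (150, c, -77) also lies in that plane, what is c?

255

Coplanarity requires DE · (DF × DG) = 0.
DE = (-252, -378, 278), DF = (352, 528, -928); the triple product is linear in c with coefficient -136000 and constant term 34680000.
Setting it to zero: c = 255.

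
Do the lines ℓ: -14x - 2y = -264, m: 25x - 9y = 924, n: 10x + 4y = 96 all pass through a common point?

Yes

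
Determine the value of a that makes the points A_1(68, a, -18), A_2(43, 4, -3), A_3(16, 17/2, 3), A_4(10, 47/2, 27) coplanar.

The points are coplanar iff A_1A_2 · (A_1A_3 × A_1A_4) = 0.
Expanding, this is linear in a: (-612)a + (-3672) = 0.
So a = -6.

-6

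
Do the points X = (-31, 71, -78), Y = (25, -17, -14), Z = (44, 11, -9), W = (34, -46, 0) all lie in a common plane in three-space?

The four points are coplanar iff the 3×3 determinant with rows XY, XZ, XW is zero.
Rows: (56, -88, 64), (75, -60, 69), (65, -117, 78).
Expanding along the first row: (56)(3393) − (-88)(1365) + (64)(-4875) = -1872.
Nonzero ⇒ not coplanar.

No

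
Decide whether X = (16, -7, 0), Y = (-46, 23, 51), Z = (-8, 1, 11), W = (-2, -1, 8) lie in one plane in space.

No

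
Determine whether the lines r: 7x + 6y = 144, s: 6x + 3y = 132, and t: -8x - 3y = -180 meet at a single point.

Yes

Intersecting r and s: solving the 2×2 system gives (x, y) = (24, -4).
Substitute into t: (-8)(24) + (-3)(-4) = -180.
This equals -180, so (24, -4) lies on all three lines and they are concurrent.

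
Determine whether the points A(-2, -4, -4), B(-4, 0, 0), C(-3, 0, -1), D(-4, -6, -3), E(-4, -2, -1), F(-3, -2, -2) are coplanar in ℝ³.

The plane through A, B, C has normal n = AB × AC = (-4, 2, -4) and equation n·P = 16.
Checking the remaining points: n·D = 16, n·E = 16, n·F = 16.
All equal 16, so all 6 points lie in one plane.

Yes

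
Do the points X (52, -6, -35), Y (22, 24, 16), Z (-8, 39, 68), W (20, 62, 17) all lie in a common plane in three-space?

Yes

With X as base: XY = (-30, 30, 51), XZ = (-60, 45, 103), XW = (-32, 68, 52).
XZ × XW = (-4664, -176, -2640).
XY · (XZ × XW) = 0.
The scalar triple product vanishes, so the four points are coplanar.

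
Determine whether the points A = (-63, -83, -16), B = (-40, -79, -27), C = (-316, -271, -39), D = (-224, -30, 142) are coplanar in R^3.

Yes

The four points are coplanar iff the 3×3 determinant with rows AB, AC, AD is zero.
Rows: (23, 4, -11), (-253, -188, -23), (-161, 53, 158).
Expanding along the first row: (23)(-28485) − (4)(-43677) + (-11)(-43677) = 0.
Zero determinant ⇒ coplanar.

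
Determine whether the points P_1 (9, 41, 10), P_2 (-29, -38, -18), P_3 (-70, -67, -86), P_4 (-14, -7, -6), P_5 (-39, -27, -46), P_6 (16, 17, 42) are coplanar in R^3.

The plane through P_1, P_2, P_3 has normal n = P_1P_2 × P_1P_3 = (4560, -1436, -2137) and equation n·P = -39206.
Checking the remaining points: n·P_4 = -40966, n·P_5 = -40766, n·P_6 = -41206.
Since n·P_4 = -40966 ≠ -39206, P_4 is off the plane and the points are not all coplanar.

No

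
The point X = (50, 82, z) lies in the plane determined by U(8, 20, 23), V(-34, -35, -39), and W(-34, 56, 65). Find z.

A normal to the plane is n = UV × UW = (-78, 4368, -3822).
X lies in the plane iff n · UX = 0.
This gives (-3822)z + (355446) = 0, so z = 93.

93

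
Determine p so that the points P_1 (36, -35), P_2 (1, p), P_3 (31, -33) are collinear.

The three points are collinear iff det[P_1P_2; P_1P_3] = 0.
This determinant is linear in p: (5)p + (105) = 0, so p = -21.

-21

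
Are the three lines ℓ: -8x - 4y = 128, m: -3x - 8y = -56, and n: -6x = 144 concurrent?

Yes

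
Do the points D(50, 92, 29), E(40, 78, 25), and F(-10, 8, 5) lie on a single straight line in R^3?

DE = (-10, -14, -4), DF = (-60, -84, -24).
DE × DF = (0, 0, 0).
The cross product vanishes, so the three points are collinear.

Yes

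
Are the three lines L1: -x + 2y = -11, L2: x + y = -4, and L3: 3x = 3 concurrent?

Yes

Intersecting L1 and L2: solving the 2×2 system gives (x, y) = (1, -5).
Substitute into L3: (3)(1) + (0)(-5) = 3.
This equals 3, so (1, -5) lies on all three lines and they are concurrent.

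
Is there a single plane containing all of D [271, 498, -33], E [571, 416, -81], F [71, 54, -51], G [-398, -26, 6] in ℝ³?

A normal to the plane through D, E, F is n = DE × DF = (-19836, 15000, -149600).
The plane has equation n·P = 7031244. For G: n·G = 6607128.
6607128 ≠ 7031244, so G is off the plane.

No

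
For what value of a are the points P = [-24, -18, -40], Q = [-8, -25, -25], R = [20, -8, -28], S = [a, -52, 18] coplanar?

Normal to plane PQR: n = (-234, 468, 468); plane equation n·X = -21528.
Requiring n·S = -21528: (-234)a + (-15912) = -21528.
So a = 24.

24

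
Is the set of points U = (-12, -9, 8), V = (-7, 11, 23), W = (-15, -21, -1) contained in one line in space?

Yes

UV = (5, 20, 15), UW = (-3, -12, -9).
Each component of UW is -3/5 times the corresponding component of UV, so UW = -3/5·UV and the points are collinear.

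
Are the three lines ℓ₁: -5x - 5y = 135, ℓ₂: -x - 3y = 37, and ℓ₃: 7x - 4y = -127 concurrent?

No

The three lines meet at one point iff the augmented coefficient matrix [aᵢ bᵢ cᵢ] has rank < 3, i.e. its determinant vanishes.
Here the determinant is 70.
Nonzero, so no common point exists.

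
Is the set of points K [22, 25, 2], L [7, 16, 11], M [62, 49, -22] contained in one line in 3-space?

KL = (-15, -9, 9), KM = (40, 24, -24).
Each component of KM is -8/3 times the corresponding component of KL, so KM = -8/3·KL and the points are collinear.

Yes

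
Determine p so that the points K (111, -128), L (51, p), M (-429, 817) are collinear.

-23

The three points are collinear iff det[KL; KM] = 0.
This determinant is linear in p: (540)p + (12420) = 0, so p = -23.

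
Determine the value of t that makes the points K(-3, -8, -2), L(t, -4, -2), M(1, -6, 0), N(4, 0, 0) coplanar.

-1

Coplanarity ⇔ det[KL; KM; KN] = 0.
Expanding, this is linear in t: (-12)t + (-12) = 0.
So t = -1.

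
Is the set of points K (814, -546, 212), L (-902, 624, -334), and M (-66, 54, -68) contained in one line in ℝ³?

Yes

KL = (-1716, 1170, -546), KM = (-880, 600, -280).
Each component of KM is 20/39 times the corresponding component of KL, so KM = 20/39·KL and the points are collinear.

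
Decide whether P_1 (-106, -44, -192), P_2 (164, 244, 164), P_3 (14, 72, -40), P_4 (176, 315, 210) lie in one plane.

Yes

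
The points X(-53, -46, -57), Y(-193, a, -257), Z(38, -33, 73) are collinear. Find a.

-66

Collinearity requires XY × XZ = 0; each component is linear in a.
The x-component gives (130)a + (8580) = 0, so a = -66.
The remaining components then also vanish.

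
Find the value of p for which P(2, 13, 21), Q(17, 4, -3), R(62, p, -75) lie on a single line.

Direction PQ = (15, -9, -24). From the x-coordinate of R, the parameter along the line is τ = (62 − 2)/15 = 4.
Then p = 13 + 4·(-9) = -23.

-23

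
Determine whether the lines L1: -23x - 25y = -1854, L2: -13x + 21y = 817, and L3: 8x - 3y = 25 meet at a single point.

Intersecting L1 and L2: solving the 2×2 system gives (x, y) = (18509/808, 42893/808).
Substitute into L3: (8)(18509/808) + (-3)(42893/808) = 19393/808.
But L3 requires 25 ≠ 19393/808, so the three lines have no common point.

No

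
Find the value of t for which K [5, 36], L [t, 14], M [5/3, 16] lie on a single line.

The three points are collinear iff det[KL; KM] = 0.
This determinant is linear in t: (-20)t + (80/3) = 0, so t = 4/3.

4/3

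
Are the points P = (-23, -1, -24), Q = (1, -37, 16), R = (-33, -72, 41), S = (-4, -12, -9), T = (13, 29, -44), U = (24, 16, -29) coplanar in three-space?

No

The plane through P, Q, R has normal n = PQ × PR = (500, -1960, -2064) and equation n·X = 39996.
Checking the remaining points: n·S = 40096, n·T = 40476, n·U = 40496.
Since n·S = 40096 ≠ 39996, S is off the plane and the points are not all coplanar.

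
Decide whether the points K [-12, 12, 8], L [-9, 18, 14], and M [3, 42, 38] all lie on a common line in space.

Yes

KL = (3, 6, 6), KM = (15, 30, 30).
KL × KM = (0, 0, 0).
The cross product vanishes, so the three points are collinear.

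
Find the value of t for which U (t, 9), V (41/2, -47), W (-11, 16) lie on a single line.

Collinearity: (U − V) must be parallel to (W − V) = (-63/2, 63).
Cross-multiplying the components: (t − 41/2)·(63) = (56)·(-63/2).
Solving gives t = -15/2.

-15/2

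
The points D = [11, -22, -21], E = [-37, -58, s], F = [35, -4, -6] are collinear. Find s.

-51

Direction DF = (24, 18, 15). From the x-coordinate of E, the parameter along the line is τ = (-37 − 11)/24 = -2.
Then s = (-21) + (-2)·(15) = -51.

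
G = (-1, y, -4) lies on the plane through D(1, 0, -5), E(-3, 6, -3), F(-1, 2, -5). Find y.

Coplanarity requires DE · (DF × DG) = 0.
DE = (-4, 6, 2), DF = (-2, 2, 0); the triple product is linear in y with coefficient -4 and constant term 12.
Setting it to zero: y = 3.

3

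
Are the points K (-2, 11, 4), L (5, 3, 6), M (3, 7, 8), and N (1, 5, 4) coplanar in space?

No

The four points are coplanar iff the 3×3 determinant with rows KL, KM, KN is zero.
Rows: (7, -8, 2), (5, -4, 4), (3, -6, 0).
Expanding along the first row: (7)(24) − (-8)(-12) + (2)(-18) = 36.
Nonzero ⇒ not coplanar.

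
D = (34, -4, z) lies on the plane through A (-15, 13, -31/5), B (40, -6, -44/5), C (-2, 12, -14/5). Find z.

-43/5

The plane through A, B, C has equation −(336/5)x − (1104/5)y + 192z = -15264/5.
Substituting D: (192)z + (-7008/5) = -15264/5, so z = -43/5.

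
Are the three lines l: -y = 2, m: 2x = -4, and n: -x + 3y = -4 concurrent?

Intersecting l and m: solving the 2×2 system gives (x, y) = (-2, -2).
Substitute into n: (-1)(-2) + (3)(-2) = -4.
This equals -4, so (-2, -2) lies on all three lines and they are concurrent.

Yes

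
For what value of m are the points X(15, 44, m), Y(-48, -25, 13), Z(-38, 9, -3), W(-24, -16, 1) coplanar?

Coplanarity ⇔ det[XY; XZ; XW] = 0.
Expanding, this is linear in m: (726)m + (25410) = 0.
So m = -35.

-35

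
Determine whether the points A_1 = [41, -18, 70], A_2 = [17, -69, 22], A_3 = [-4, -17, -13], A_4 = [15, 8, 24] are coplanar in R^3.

No

A normal to the plane through A_1, A_2, A_3 is n = A_1A_2 × A_1A_3 = (4281, 168, -2319).
The plane has equation n·P = 10167. For A_4: n·A_4 = 9903.
9903 ≠ 10167, so A_4 is off the plane.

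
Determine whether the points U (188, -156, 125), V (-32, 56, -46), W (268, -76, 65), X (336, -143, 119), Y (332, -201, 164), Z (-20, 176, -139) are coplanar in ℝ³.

The plane through U, V, W has normal n = UV × UW = (960, -26880, -34560) and equation n·P = 53760.
Checking the remaining points: n·X = 53760, n·Y = 53760, n·Z = 53760.
All equal 53760, so all 6 points lie in one plane.

Yes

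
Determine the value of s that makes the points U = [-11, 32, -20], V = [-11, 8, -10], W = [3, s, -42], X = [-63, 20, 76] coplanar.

26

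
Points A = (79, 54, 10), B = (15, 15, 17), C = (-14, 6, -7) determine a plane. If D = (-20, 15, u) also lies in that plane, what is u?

A normal to the plane is n = AB × AC = (999, -1739, -555).
D lies in the plane iff n · AD = 0.
This gives (-555)u + (-25530) = 0, so u = -46.

-46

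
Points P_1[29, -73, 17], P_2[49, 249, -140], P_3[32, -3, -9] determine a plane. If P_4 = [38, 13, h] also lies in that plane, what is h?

-47

Coplanarity requires P_1P_2 · (P_1P_3 × P_1P_4) = 0.
P_1P_2 = (20, 322, -157), P_1P_3 = (3, 70, -26); the triple product is linear in h with coefficient 434 and constant term 20398.
Setting it to zero: h = -47.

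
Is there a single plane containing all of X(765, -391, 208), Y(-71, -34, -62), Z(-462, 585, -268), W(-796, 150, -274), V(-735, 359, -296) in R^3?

The plane through X, Y, Z has normal n = XY × XZ = (93588, -66646, -377897) and equation n·P = 19050830.
Checking the remaining points: n·W = 19050830, n·V = 19144418.
Since n·V = 19144418 ≠ 19050830, V is off the plane and the points are not all coplanar.

No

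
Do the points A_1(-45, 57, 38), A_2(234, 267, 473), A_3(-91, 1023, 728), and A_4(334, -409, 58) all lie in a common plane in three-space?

A normal to the plane through A_1, A_2, A_3 is n = A_1A_2 × A_1A_3 = (-275310, -212520, 279174).
The plane has equation n·P = 10883922. For A_4: n·A_4 = 11159232.
11159232 ≠ 10883922, so A_4 is off the plane.

No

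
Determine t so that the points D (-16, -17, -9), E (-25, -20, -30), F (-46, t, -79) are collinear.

-27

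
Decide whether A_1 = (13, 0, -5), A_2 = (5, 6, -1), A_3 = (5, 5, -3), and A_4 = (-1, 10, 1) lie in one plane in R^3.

A normal to the plane through A_1, A_2, A_3 is n = A_1A_2 × A_1A_3 = (-8, -16, 8).
The plane has equation n·P = -144. For A_4: n·A_4 = -144.
Equal, so A_4 lies in the plane and all four are coplanar.

Yes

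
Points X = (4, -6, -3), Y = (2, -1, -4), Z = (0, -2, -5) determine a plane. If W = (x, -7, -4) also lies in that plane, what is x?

A normal to the plane is n = XY × XZ = (-6, 0, 12).
W lies in the plane iff n · XW = 0.
This gives (-6)x + (12) = 0, so x = 2.

2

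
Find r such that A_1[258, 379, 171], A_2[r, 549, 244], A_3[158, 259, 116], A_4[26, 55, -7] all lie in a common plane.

The points are coplanar iff A_1A_2 · (A_1A_3 × A_1A_4) = 0.
Expanding, this is linear in r: (3540)r + (-1437240) = 0.
So r = 406.

406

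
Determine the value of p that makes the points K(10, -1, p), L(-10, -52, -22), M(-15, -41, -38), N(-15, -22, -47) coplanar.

-3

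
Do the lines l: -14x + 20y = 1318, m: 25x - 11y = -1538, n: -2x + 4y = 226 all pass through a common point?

Intersecting l and m: solving the 2×2 system gives (x, y) = (-47, 33).
Substitute into n: (-2)(-47) + (4)(33) = 226.
This equals 226, so (-47, 33) lies on all three lines and they are concurrent.

Yes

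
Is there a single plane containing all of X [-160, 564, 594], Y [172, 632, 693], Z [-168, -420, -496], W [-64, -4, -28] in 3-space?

Yes

With X as base: XY = (332, 68, 99), XZ = (-8, -984, -1090), XW = (96, -568, -622).
XZ × XW = (-7072, -109616, 99008).
XY · (XZ × XW) = 0.
The scalar triple product vanishes, so the four points are coplanar.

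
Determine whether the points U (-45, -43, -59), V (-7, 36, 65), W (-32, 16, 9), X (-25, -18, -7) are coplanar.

A normal to the plane through U, V, W is n = UV × UW = (-1944, -972, 1215).
The plane has equation n·P = 57591. For X: n·X = 57591.
Equal, so X lies in the plane and all four are coplanar.

Yes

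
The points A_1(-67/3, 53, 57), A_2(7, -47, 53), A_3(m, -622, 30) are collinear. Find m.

527/3

Collinearity requires A_1A_2 × A_1A_3 = 0; each component is linear in m.
The y-component gives (-4)m + (2108/3) = 0, so m = 527/3.
The remaining components then also vanish.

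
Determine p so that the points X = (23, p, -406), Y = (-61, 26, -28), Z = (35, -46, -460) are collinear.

Collinearity requires XY × XZ = 0; each component is linear in p.
The x-component gives (432)p + (15984) = 0, so p = -37.
The remaining components then also vanish.

-37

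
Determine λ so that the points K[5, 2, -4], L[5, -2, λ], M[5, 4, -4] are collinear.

Collinearity requires KL × KM = 0; each component is linear in λ.
The x-component gives (-2)λ + (-8) = 0, so λ = -4.
The remaining components then also vanish.

-4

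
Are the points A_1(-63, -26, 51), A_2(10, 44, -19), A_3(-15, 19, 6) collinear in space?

A_1A_2 = (73, 70, -70), A_1A_3 = (48, 45, -45).
Comparing components 3 and 1: (-70)(48) − (73)(-45) = -75 ≠ 0, so A_1A_2 and A_1A_3 are not parallel and the points are not collinear.

No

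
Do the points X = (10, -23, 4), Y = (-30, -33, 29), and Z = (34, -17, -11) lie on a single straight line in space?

Yes

XY = (-40, -10, 25), XZ = (24, 6, -15).
XY × XZ = (0, 0, 0).
The cross product vanishes, so the three points are collinear.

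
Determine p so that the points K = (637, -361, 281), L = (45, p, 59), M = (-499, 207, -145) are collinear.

-65

Collinearity requires KL × KM = 0; each component is linear in p.
The x-component gives (-426)p + (-27690) = 0, so p = -65.
The remaining components then also vanish.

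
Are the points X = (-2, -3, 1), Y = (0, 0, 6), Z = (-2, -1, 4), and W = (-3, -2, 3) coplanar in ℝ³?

No

The four points are coplanar iff the 3×3 determinant with rows XY, XZ, XW is zero.
Rows: (2, 3, 5), (0, 2, 3), (-1, 1, 2).
Expanding along the first row: (2)(1) − (3)(3) + (5)(2) = 3.
Nonzero ⇒ not coplanar.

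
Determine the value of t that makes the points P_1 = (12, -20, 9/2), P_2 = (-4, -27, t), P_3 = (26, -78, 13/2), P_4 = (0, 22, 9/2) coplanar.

37/2

Coplanarity ⇔ det[P_1P_2; P_1P_3; P_1P_4] = 0.
Expanding, this is linear in t: (-108)t + (1998) = 0.
So t = 37/2.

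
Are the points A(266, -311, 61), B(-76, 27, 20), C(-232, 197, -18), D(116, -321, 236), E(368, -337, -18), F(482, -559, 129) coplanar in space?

Yes

The plane through A, B, C has normal n = AB × AC = (-5874, -6600, -5412) and equation n·P = 159984.
Checking the remaining points: n·D = 159984, n·E = 159984, n·F = 159984.
All equal 159984, so all 6 points lie in one plane.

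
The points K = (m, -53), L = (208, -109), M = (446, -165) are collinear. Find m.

-30

Collinearity: (K − L) must be parallel to (M − L) = (238, -56).
Cross-multiplying the components: (m − 208)·(-56) = (56)·(238).
Solving gives m = -30.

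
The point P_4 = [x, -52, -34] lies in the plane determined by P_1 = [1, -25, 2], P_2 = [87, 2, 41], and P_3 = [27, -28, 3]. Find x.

A normal to the plane is n = P_1P_2 × P_1P_3 = (144, 928, -960).
P_4 lies in the plane iff n · P_1P_4 = 0.
This gives (144)x + (9360) = 0, so x = -65.

-65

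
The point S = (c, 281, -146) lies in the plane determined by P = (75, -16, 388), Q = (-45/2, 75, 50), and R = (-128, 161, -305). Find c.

-59/2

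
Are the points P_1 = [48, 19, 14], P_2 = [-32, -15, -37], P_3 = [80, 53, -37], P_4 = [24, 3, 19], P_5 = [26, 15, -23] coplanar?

The plane through P_1, P_2, P_3 has normal n = P_1P_2 × P_1P_3 = (3468, -5712, -1632) and equation n·P = 35088.
Checking the remaining points: n·P_4 = 35088, n·P_5 = 42024.
Since n·P_5 = 42024 ≠ 35088, P_5 is off the plane and the points are not all coplanar.

No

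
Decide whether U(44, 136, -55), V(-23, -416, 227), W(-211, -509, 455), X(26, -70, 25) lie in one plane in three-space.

No

With U as base: UV = (-67, -552, 282), UW = (-255, -645, 510), UX = (-18, -206, 80).
UW × UX = (53460, 11220, 40920).
UV · (UW × UX) = 1764180.
Since 1764180 ≠ 0, the four points are not coplanar.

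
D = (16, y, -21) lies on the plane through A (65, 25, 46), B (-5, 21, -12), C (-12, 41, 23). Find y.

The plane through A, B, C has equation 1020x + 2856y − 1428z = 72012.
Substituting D: (2856)y + (46308) = 72012, so y = 9.

9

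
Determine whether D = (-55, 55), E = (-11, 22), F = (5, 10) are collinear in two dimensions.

Yes

DE = (44, -33), DF = (60, -45).
det[DE; DF] = (44)(-45) − (-33)(60) = 0.
The determinant is zero, so the points are collinear.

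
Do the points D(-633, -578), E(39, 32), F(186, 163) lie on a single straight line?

DE = (672, 610), DF = (819, 741).
If collinear, DF would be a scalar multiple of DE. But (672)·(741) ≠ (610)·(819) (difference -1638), so they are not parallel; the points are not collinear.

No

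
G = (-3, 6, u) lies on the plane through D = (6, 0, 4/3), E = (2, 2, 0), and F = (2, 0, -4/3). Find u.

Coplanarity requires DE · (DF × DG) = 0.
DE = (-4, 2, -4/3), DF = (-4, 0, -8/3); the triple product is linear in u with coefficient 8 and constant term 16/3.
Setting it to zero: u = -2/3.

-2/3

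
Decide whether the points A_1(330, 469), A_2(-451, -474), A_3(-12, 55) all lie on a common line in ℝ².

No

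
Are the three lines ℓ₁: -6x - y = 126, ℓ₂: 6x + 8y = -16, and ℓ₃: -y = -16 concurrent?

Intersecting ℓ₁ and ℓ₂: solving the 2×2 system gives (x, y) = (-496/21, 110/7).
Substitute into ℓ₃: (0)(-496/21) + (-1)(110/7) = -110/7.
But ℓ₃ requires -16 ≠ -110/7, so the three lines have no common point.

No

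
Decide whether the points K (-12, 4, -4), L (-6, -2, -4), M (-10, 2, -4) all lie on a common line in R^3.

KL = (6, -6, 0), KM = (2, -2, 0).
KL × KM = (0, 0, 0).
The cross product vanishes, so the three points are collinear.

Yes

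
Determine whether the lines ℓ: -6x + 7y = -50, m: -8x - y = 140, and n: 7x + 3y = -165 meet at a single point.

Intersecting ℓ and m: solving the 2×2 system gives (x, y) = (-15, -20).
Substitute into n: (7)(-15) + (3)(-20) = -165.
This equals -165, so (-15, -20) lies on all three lines and they are concurrent.

Yes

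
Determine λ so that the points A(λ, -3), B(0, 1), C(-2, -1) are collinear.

Collinearity: (A − B) must be parallel to (C − B) = (-2, -2).
Cross-multiplying the components: (λ − 0)·(-2) = (-4)·(-2).
Solving gives λ = -4.

-4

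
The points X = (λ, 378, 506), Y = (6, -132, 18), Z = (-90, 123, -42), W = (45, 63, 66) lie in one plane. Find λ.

542

The points are coplanar iff XY · (XZ × XW) = 0.
Expanding, this is linear in λ: (-23940)λ + (12975480) = 0.
So λ = 542.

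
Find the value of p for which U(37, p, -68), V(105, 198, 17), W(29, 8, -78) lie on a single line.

Collinearity requires UV × UW = 0; each component is linear in p.
The x-component gives (95)p + (-2660) = 0, so p = 28.
The remaining components then also vanish.

28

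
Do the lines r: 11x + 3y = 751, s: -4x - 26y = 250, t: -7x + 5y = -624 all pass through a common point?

No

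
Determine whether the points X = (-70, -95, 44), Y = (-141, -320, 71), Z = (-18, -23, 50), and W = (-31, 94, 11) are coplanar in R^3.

Yes

With X as base: XY = (-71, -225, 27), XZ = (52, 72, 6), XW = (39, 189, -33).
XZ × XW = (-3510, 1950, 7020).
XY · (XZ × XW) = 0.
The scalar triple product vanishes, so the four points are coplanar.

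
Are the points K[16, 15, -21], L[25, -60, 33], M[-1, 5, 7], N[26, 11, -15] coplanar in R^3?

No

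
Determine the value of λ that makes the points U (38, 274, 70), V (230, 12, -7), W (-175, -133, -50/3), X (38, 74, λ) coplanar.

62/3

Normal to plane UVW: n = (-25897/3, 33041, -133950); plane equation n·P = -1953884/3.
Requiring n·X = -1953884/3: (-133950)λ + (6351016/3) = -1953884/3.
So λ = 62/3.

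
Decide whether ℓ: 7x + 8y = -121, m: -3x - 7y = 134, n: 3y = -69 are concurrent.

Yes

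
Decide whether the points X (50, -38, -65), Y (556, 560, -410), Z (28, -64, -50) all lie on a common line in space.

Yes

XY = (506, 598, -345), XZ = (-22, -26, 15).
Each component of XZ is -1/23 times the corresponding component of XY, so XZ = -1/23·XY and the points are collinear.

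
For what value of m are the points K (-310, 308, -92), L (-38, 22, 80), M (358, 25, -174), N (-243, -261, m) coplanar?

Normal to plane KLM: n = (72128, 137200, 114072); plane equation n·P = 9403296.
Requiring n·N = 9403296: (114072)m + (-53336304) = 9403296.
So m = 550.

550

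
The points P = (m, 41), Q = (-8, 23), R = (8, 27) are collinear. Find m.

64

Collinearity: (P − Q) must be parallel to (R − Q) = (16, 4).
Cross-multiplying the components: (m − (-8))·(4) = (18)·(16).
Solving gives m = 64.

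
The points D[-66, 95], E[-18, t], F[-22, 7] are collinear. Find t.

The three points are collinear iff det[DE; DF] = 0.
This determinant is linear in t: (-44)t + (-44) = 0, so t = -1.

-1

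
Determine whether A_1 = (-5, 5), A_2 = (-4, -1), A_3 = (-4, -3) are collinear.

A_1A_2 = (1, -6), A_1A_3 = (1, -8).
If collinear, A_1A_3 would be a scalar multiple of A_1A_2. But (1)·(-8) ≠ (-6)·(1) (difference -2), so they are not parallel; the points are not collinear.

No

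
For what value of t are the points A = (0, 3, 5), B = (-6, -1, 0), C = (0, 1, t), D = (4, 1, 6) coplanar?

Coplanarity ⇔ det[AB; AC; AD] = 0.
Expanding, this is linear in t: (-28)t + (112) = 0.
So t = 4.

4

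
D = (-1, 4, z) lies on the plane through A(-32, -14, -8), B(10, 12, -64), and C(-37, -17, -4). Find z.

Coplanarity requires AB · (AC × AD) = 0.
AB = (42, 26, -56), AC = (-5, -3, 4); the triple product is linear in z with coefficient 4 and constant term 64.
Setting it to zero: z = -16.

-16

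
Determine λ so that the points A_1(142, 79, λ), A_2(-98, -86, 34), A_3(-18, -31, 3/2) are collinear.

-127/2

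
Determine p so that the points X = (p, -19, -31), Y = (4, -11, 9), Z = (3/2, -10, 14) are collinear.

Collinearity requires XY × XZ = 0; each component is linear in p.
The y-component gives (5)p + (-120) = 0, so p = 24.
The remaining components then also vanish.

24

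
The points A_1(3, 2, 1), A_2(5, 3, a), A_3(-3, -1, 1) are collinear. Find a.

1

Direction A_1A_3 = (-6, -3, 0). From the x-coordinate of A_2, the parameter along the line is τ = (5 − 3)/(-6) = -1/3.
Then a = 1 + (-1/3)·(0) = 1.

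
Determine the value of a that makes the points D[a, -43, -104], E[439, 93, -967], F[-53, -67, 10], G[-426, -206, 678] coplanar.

11

Coplanarity ⇔ det[DE; DF; DG] = 0.
Expanding, this is linear in a: (-28923)a + (318153) = 0.
So a = 11.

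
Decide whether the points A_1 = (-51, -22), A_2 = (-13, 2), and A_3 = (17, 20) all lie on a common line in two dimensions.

A_1A_2 = (38, 24), A_1A_3 = (68, 42).
Twice the signed area of △A_1A_2A_3 is (38)(42) − (24)(68) = -36.
The area is nonzero, so the three points are not collinear.

No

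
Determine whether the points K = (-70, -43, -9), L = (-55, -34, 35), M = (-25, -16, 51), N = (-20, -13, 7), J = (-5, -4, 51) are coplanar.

Yes

The plane through K, L, M has normal n = KL × KM = (-648, 1080, 0) and equation n·P = -1080.
Checking the remaining points: n·N = -1080, n·J = -1080.
All equal -1080, so all 5 points lie in one plane.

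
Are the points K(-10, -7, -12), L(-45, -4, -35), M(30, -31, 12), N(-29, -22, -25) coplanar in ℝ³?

No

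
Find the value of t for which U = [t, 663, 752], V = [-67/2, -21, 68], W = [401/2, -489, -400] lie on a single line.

-751/2

Collinearity requires UV × UW = 0; each component is linear in t.
The y-component gives (-468)t + (-175734) = 0, so t = -751/2.
The remaining components then also vanish.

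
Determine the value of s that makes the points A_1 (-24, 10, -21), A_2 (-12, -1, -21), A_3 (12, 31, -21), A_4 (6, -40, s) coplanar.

Coplanarity ⇔ det[A_1A_2; A_1A_3; A_1A_4] = 0.
Expanding, this is linear in s: (648)s + (13608) = 0.
So s = -21.

-21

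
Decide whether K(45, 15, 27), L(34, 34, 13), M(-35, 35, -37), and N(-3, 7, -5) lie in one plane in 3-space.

Yes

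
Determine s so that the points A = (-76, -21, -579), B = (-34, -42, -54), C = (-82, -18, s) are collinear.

Collinearity requires AB × AC = 0; each component is linear in s.
The x-component gives (-21)s + (-13734) = 0, so s = -654.
The remaining components then also vanish.

-654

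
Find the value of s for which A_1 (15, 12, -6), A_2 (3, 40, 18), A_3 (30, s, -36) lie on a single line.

Collinearity requires A_1A_2 × A_1A_3 = 0; each component is linear in s.
The x-component gives (-24)s + (-552) = 0, so s = -23.
The remaining components then also vanish.

-23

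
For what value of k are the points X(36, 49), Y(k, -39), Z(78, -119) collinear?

58

The three points are collinear iff det[XY; XZ] = 0.
This determinant is linear in k: (-168)k + (9744) = 0, so k = 58.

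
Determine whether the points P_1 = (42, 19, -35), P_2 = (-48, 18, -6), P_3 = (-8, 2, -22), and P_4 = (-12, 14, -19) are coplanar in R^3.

No

With P_1 as base: P_1P_2 = (-90, -1, 29), P_1P_3 = (-50, -17, 13), P_1P_4 = (-54, -5, 16).
P_1P_3 × P_1P_4 = (-207, 98, -668).
P_1P_2 · (P_1P_3 × P_1P_4) = -840.
Since -840 ≠ 0, the four points are not coplanar.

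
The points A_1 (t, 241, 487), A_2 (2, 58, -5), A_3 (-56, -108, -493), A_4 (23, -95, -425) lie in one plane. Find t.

-49

The points are coplanar iff A_1A_2 · (A_1A_3 × A_1A_4) = 0.
Expanding, this is linear in t: (4944)t + (242256) = 0.
So t = -49.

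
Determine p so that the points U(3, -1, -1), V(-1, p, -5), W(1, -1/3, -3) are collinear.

1/3

Collinearity requires UV × UW = 0; each component is linear in p.
The x-component gives (-2)p + (2/3) = 0, so p = 1/3.
The remaining components then also vanish.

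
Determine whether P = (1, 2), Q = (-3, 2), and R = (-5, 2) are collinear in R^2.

PQ = (-4, 0), PR = (-6, 0).
Twice the signed area of △PQR is (-4)(0) − (0)(-6) = 0.
The triangle is degenerate (zero area), so the points are collinear.

Yes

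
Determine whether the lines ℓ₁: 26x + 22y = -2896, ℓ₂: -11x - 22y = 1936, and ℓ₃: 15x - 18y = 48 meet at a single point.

Lines aᵢx + bᵢy = cᵢ with pairwise distinct directions are concurrent exactly when det[aᵢ bᵢ cᵢ] = 0.
Here the determinant is 0.
It vanishes, so the lines are concurrent at (-64, -56).

Yes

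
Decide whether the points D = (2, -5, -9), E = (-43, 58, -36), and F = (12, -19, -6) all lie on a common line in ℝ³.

DE = (-45, 63, -27), DF = (10, -14, 3).
DE × DF = (-189, -135, 0).
The cross product is nonzero, so the points do not lie on one line.

No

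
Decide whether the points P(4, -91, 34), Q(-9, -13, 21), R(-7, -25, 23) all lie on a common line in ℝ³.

PQ = (-13, 78, -13), PR = (-11, 66, -11).
Each component of PR is 11/13 times the corresponding component of PQ, so PR = 11/13·PQ and the points are collinear.

Yes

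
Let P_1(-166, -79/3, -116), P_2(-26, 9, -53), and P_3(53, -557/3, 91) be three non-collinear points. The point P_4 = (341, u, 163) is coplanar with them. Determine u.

Coplanarity requires P_1P_2 · (P_1P_3 × P_1P_4) = 0.
P_1P_2 = (140, 106/3, 63), P_1P_3 = (219, -478/3, 207); the triple product is linear in u with coefficient -15183 and constant term 15183.
Setting it to zero: u = 1.

1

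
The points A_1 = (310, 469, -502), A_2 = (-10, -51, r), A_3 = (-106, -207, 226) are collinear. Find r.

Collinearity requires A_1A_2 × A_1A_3 = 0; each component is linear in r.
The x-component gives (676)r + (-39208) = 0, so r = 58.
The remaining components then also vanish.

58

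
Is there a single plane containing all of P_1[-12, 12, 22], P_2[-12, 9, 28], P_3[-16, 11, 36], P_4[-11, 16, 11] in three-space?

A normal to the plane through P_1, P_2, P_3 is n = P_1P_2 × P_1P_3 = (-36, -24, -12).
The plane has equation n·P = -120. For P_4: n·P_4 = -120.
Equal, so P_4 lies in the plane and all four are coplanar.

Yes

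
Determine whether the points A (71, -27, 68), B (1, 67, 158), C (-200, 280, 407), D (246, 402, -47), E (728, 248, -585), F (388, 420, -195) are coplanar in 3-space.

Yes

The plane through A, B, C has normal n = AB × AC = (4236, -660, 3984) and equation n·P = 589488.
Checking the remaining points: n·D = 589488, n·E = 589488, n·F = 589488.
All equal 589488, so all 6 points lie in one plane.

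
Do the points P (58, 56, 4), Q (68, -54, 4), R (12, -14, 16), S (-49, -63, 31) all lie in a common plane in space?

With P as base: PQ = (10, -110, 0), PR = (-46, -70, 12), PS = (-107, -119, 27).
PR × PS = (-462, -42, -2016).
PQ · (PR × PS) = 0.
The scalar triple product vanishes, so the four points are coplanar.

Yes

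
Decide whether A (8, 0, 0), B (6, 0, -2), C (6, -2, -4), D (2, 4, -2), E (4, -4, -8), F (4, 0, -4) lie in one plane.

Yes

The plane through A, B, C has normal n = AB × AC = (-4, -4, 4) and equation n·P = -32.
Checking the remaining points: n·D = -32, n·E = -32, n·F = -32.
All equal -32, so all 6 points lie in one plane.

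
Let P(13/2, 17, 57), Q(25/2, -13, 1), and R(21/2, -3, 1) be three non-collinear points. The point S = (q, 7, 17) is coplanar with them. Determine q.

17/2

A normal to the plane is n = PQ × PR = (560, 112, 0).
S lies in the plane iff n · PS = 0.
This gives (560)q + (-4760) = 0, so q = 17/2.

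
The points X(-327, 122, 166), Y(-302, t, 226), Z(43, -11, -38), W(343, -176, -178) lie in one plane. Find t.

The points are coplanar iff XY · (XZ × XW) = 0.
Expanding, this is linear in t: (-9400)t + (-498200) = 0.
So t = -53.

-53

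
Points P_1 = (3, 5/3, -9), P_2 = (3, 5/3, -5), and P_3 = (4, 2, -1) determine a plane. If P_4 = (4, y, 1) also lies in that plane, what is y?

2

Coplanarity requires P_1P_2 · (P_1P_3 × P_1P_4) = 0.
P_1P_2 = (0, 0, 4), P_1P_3 = (1, 1/3, 8); the triple product is linear in y with coefficient 4 and constant term -8.
Setting it to zero: y = 2.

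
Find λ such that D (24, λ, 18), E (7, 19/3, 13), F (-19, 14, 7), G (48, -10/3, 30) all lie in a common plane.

5/3

The points are coplanar iff DE · (DF × DG) = 0.
Expanding, this is linear in λ: (-196)λ + (980/3) = 0.
So λ = 5/3.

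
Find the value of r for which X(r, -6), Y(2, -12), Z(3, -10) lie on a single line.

5

Collinearity: (X − Y) must be parallel to (Z − Y) = (1, 2).
Cross-multiplying the components: (r − 2)·(2) = (6)·(1).
Solving gives r = 5.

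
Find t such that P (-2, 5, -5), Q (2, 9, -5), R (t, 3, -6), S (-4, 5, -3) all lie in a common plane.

-3

The points are coplanar iff PQ · (PR × PS) = 0.
Expanding, this is linear in t: (-8)t + (-24) = 0.
So t = -3.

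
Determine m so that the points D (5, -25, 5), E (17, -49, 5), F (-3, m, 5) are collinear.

Direction DE = (12, -24, 0). From the x-coordinate of F, the parameter along the line is τ = (-3 − 5)/12 = -2/3.
Then m = (-25) + (-2/3)·(-24) = -9.

-9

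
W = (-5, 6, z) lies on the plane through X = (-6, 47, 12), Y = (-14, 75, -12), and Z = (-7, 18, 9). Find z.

Coplanarity requires XY · (XZ × XW) = 0.
XY = (-8, 28, -24), XZ = (-1, -29, -3); the triple product is linear in z with coefficient 260 and constant term -3900.
Setting it to zero: z = 15.

15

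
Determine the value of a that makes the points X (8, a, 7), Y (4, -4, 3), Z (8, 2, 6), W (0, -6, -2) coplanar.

Coplanarity ⇔ det[XY; XZ; XW] = 0.
Expanding, this is linear in a: (-8)a + (0) = 0.
So a = 0.

0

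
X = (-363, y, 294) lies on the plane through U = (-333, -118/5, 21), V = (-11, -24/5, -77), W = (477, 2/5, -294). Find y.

A normal to the plane is n = UV × UW = (-3570, 22050, -7500).
X lies in the plane iff n · UX = 0.
This gives (22050)y + (-1420020) = 0, so y = 322/5.

322/5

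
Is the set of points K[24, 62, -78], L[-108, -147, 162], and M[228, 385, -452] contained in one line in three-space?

No

KL = (-132, -209, 240), KM = (204, 323, -374).
KL × KM = (646, -408, 0).
The cross product is nonzero, so the points do not lie on one line.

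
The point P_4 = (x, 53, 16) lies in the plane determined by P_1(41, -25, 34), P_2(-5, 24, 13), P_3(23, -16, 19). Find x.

-19

A normal to the plane is n = P_1P_2 × P_1P_3 = (-546, -312, 468).
P_4 lies in the plane iff n · P_1P_4 = 0.
This gives (-546)x + (-10374) = 0, so x = -19.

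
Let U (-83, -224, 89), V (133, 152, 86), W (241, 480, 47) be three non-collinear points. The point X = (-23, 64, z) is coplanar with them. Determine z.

The plane through U, V, W has equation −13680x + 8100y + 30240z = 2012400.
Substituting X: (30240)z + (833040) = 2012400, so z = 39.

39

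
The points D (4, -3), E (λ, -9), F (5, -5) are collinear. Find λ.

Collinearity: (E − D) must be parallel to (F − D) = (1, -2).
Cross-multiplying the components: (λ − 4)·(-2) = (-6)·(1).
Solving gives λ = 7.

7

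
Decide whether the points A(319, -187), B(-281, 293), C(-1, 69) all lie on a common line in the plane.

AB = (-600, 480), AC = (-320, 256).
Checking proportionality: AC = 8/15·AB, so the vectors are parallel and the points are collinear.

Yes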